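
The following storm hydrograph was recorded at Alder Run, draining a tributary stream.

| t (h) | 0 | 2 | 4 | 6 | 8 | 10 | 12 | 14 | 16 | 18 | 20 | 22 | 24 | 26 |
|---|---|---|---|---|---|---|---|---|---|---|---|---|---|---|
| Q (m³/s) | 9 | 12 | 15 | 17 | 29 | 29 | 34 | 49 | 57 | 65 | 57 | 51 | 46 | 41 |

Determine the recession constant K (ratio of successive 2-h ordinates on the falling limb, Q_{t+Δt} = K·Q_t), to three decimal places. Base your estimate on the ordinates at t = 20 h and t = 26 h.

Using the recession-limb readings at t = 20 h and t = 26 h: Q falls from 57 to 41 m³/s over 3 intervals.
K = (Q₂/Q₁)^(1/3) = (41/57)^(1/3) = 0.896.

K ≈ 0.896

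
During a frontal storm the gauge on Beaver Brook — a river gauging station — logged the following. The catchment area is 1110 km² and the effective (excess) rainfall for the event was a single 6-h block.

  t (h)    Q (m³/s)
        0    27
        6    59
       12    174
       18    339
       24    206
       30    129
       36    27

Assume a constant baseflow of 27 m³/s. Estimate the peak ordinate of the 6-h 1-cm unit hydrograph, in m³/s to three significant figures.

Direct runoff: 0.0, 32.0, 147.0, 312.0, 179.0, 102.0, 0.0 m³/s; ΣQ_DR = 772.0 m³/s, peak = 312.0 m³/s.
Runoff depth d = ΣQ_DR·Δt / A = 772.0 × 21600 / (1110 km²) = 15.02 mm.
The 1-cm UH is the DRH scaled by (10 mm)/d, so U_p = 312.0 × 10/15.02 = 208 m³/s.

U_p ≈ 208 m³/s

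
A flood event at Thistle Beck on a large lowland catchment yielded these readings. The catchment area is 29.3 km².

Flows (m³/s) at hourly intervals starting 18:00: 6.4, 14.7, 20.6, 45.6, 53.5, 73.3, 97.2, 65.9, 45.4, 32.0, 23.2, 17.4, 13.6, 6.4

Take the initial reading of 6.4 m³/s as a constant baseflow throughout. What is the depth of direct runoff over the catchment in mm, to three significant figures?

d ≈ 52.3 mm

Direct runoff: 0.0, 8.3, 14.2, 39.2, 47.1, 66.9, 90.8, 59.5, 39.0, 25.6, 16.8, 11.0, 7.2, 0.0 m³/s; ΣQ_DR = 425.6 m³/s.
V = ΣQ_DR · Δt = 425.6 × 3600 s = 1.532 × 10^6 m³.
Over A = 29.3 km², depth = V / A = 52.3 mm.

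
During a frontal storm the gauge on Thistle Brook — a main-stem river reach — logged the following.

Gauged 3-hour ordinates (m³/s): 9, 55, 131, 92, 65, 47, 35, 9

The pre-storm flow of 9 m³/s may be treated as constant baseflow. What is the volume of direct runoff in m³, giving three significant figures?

V ≈ 4.01 × 10^6 m³

Direct-runoff ordinates (Q − Q_b): 0.0, 46.0, 122.0, 83.0, 56.0, 38.0, 26.0, 0.0 m³/s.
ΣQ_DR = 371.0 m³/s.
With Δt = 3 h = 10800 s, V = ΣQ_DR · Δt = 371.0 × 10800 = 4.01 × 10^6 m³.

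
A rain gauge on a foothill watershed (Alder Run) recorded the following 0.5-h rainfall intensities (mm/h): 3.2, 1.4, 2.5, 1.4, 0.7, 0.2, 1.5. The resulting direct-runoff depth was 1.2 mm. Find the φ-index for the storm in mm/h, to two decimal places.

φ ≈ 1.65 mm/h

Only the 2 blocks with intensity above φ contribute runoff: 3.2, 2.5 mm/h.
Σ(I−φ)·Δt = d  ⇒  (3.2+2.5 − 2φ)·0.5 = 1.2
φ = (5.700 − 1.2/0.5) / 2 = 1.65 mm/h.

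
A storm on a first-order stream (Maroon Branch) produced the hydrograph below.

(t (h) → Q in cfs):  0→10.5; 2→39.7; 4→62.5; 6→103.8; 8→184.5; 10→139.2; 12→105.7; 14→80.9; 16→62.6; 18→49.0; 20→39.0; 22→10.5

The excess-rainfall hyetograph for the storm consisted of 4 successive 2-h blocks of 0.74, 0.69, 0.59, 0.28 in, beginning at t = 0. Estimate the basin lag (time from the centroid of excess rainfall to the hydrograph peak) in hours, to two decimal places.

Centroid of excess rainfall: t_c = Σ P_i·t̄_i / ΣP_i = 3.3565 h (block centres at 1, 3, 5, 7 h).
Hydrograph peak occurs at t = 8 h, so basin lag t_L = 8 − 3.3565 = 4.64 h.

t_L ≈ 4.64 h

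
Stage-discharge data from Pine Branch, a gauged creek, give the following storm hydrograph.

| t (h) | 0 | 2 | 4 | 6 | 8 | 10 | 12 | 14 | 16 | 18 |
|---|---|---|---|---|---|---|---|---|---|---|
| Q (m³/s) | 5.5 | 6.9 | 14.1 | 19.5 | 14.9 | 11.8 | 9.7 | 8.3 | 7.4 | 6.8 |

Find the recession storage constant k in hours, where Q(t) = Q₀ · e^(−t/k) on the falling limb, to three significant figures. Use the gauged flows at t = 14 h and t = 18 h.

k ≈ 20.1 h

On the falling limb, Q drops from 8.3 to 6.8 m³/s between t = 14 h and t = 18 h (Δt = 4 h).
k = −Δt / ln(Q₂/Q₁) = −4 / ln(6.8/8.3) = 20.1 h.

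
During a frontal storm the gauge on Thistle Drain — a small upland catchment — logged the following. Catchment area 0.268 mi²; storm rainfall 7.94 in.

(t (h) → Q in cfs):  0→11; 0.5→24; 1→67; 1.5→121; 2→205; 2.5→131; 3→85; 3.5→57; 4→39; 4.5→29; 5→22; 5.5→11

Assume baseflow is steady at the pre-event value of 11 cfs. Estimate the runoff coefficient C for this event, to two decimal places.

ΣQ_DR = 670.0 cfs; V = ΣQ_DR·Δt = 1.206 × 10^6 ft³.
Runoff depth d = V / A = 1.937 in.
C = d / P = 1.937 / 7.94 = 0.24.

C ≈ 0.24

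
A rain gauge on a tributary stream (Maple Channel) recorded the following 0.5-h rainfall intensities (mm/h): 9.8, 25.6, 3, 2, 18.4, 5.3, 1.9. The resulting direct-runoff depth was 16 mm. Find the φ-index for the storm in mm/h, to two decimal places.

Only the 3 blocks with intensity above φ contribute runoff: 9.8, 25.6, 18.4 mm/h.
Σ(I−φ)·Δt = d  ⇒  (9.8+25.6+18.4 − 3φ)·0.5 = 16
φ = (53.80 − 16/0.5) / 3 = 7.27 mm/h.

φ ≈ 7.27 mm/h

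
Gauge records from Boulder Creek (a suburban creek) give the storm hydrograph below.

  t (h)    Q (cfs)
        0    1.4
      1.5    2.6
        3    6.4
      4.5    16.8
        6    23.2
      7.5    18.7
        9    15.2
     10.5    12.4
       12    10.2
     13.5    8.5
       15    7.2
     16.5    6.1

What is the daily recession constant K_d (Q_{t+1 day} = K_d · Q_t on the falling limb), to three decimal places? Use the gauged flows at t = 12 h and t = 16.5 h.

K_d ≈ 0.064

Between t = 12 h and t = 16.5 h the flow falls from 10.2 to 6.1 cfs over 3×1.5 h = 4.5 h.
Per-interval ratio K = (6.1/10.2)^(1/3) = 0.8425; K_d = K^(24/1.5) = 0.064.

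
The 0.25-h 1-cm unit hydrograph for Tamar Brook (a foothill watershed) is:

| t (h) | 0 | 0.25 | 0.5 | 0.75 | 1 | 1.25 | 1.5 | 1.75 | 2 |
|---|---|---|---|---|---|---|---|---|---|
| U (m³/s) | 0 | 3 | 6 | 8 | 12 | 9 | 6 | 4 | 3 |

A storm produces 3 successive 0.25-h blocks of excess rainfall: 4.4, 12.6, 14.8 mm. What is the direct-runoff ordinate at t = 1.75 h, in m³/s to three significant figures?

Q ≈ 22.6 m³/s

By discrete convolution, Q_j = Σ (P_i / 10 mm) · U_{j−i}.
At t = 1.75 h (j=7): Q = (4.4/10)·4 + (12.6/10)·6 + (14.8/10)·9 = 22.6 m³/s.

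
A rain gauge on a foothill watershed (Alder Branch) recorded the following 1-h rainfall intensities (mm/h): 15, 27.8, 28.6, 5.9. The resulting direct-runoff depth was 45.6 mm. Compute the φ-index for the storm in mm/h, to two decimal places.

φ ≈ 8.60 mm/h

Only the 3 blocks with intensity above φ contribute runoff: 15, 27.8, 28.6 mm/h.
Σ(I−φ)·Δt = d  ⇒  (15+27.8+28.6 − 3φ)·1 = 45.6
φ = (71.40 − 45.6/1) / 3 = 8.60 mm/h.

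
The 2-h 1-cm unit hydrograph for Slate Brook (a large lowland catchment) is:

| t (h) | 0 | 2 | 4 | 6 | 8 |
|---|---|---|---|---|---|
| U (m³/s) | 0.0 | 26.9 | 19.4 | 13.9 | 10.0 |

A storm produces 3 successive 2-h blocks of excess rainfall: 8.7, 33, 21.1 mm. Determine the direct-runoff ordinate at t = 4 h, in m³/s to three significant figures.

By discrete convolution, Q_j = Σ (P_i / 10 mm) · U_{j−i}.
At t = 4 h (j=2): Q = (8.7/10)·19.4 + (33/10)·26.9 + (21.1/10)·0.0 = 106 m³/s.

Q ≈ 106 m³/s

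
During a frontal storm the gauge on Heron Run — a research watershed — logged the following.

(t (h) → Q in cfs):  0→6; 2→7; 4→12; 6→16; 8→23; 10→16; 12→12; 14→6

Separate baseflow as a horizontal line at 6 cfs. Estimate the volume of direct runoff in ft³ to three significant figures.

Direct-runoff ordinates (Q − Q_b): 0.0, 1.0, 6.0, 10.0, 17.0, 10.0, 6.0, 0.0 cfs.
ΣQ_DR = 50.00 cfs.
With Δt = 2 h = 7200 s, V = ΣQ_DR · Δt = 50.00 × 7200 = 3.60 × 10^5 ft³.

V ≈ 3.60 × 10^5 ft³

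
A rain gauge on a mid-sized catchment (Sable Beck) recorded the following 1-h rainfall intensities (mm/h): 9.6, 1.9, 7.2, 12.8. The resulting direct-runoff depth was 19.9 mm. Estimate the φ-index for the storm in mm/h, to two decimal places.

φ ≈ 3.23 mm/h

Only the 3 blocks with intensity above φ contribute runoff: 9.6, 7.2, 12.8 mm/h.
Σ(I−φ)·Δt = d  ⇒  (9.6+7.2+12.8 − 3φ)·1 = 19.9
φ = (29.60 − 19.9/1) / 3 = 3.23 mm/h.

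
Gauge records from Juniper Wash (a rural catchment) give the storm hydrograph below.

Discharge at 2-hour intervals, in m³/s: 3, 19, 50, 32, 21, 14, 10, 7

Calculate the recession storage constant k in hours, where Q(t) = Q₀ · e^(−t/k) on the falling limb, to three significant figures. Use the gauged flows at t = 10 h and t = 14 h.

k ≈ 5.77 h

On the falling limb, Q drops from 14 to 7 m³/s between t = 10 h and t = 14 h (Δt = 4 h).
k = −Δt / ln(Q₂/Q₁) = −4 / ln(7/14) = 5.77 h.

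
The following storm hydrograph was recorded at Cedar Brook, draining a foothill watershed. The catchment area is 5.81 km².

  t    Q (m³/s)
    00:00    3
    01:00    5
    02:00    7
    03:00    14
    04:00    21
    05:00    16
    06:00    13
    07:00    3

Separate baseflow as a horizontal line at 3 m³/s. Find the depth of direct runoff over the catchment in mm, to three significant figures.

d ≈ 35.9 mm

Direct runoff: 0.0, 2.0, 4.0, 11.0, 18.0, 13.0, 10.0, 0.0 m³/s; ΣQ_DR = 58.00 m³/s.
V = ΣQ_DR · Δt = 58.00 × 3600 s = 2.088 × 10^5 m³.
Over A = 5.81 km², depth = V / A = 35.9 mm.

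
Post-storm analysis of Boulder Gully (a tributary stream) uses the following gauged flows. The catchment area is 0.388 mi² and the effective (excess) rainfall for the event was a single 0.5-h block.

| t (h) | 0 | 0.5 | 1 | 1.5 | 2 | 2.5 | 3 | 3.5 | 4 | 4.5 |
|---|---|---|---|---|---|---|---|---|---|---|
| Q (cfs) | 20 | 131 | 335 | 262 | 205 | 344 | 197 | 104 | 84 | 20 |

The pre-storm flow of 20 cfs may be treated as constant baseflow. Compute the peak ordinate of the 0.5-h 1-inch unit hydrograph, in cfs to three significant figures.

Direct runoff: 0.0, 111.0, 315.0, 242.0, 185.0, 324.0, 177.0, 84.0, 64.0, 0.0 cfs; ΣQ_DR = 1502 cfs, peak = 324.0 cfs.
Runoff depth d = ΣQ_DR·Δt / A = 1502 × 1800 / (0.388 mi²) = 2.999 in.
The 1-inch UH is the DRH scaled by (1 in)/d, so U_p = 324.0 × 1/2.999 = 108 cfs.

U_p ≈ 108 cfs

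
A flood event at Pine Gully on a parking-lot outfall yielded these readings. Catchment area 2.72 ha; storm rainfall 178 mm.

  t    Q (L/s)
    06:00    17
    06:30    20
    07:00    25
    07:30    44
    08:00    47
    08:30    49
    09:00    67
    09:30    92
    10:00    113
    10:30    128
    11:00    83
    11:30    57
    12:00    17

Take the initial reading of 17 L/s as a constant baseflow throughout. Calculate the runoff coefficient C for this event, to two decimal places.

C ≈ 0.20

ΣQ_DR = 538.0 L/s; V = ΣQ_DR·Δt = 9.684 × 10^5 L.
Runoff depth d = V / A = 35.60 mm.
C = d / P = 35.60 / 178 = 0.20.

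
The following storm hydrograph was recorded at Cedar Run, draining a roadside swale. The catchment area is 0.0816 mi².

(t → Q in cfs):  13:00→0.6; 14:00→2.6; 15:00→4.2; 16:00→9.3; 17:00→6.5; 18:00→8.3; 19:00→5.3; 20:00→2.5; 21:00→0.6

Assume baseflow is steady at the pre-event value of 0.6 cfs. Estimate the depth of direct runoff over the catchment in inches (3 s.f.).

Direct runoff: 0.0, 2.0, 3.6, 8.7, 5.9, 7.7, 4.7, 1.9, 0.0 cfs; ΣQ_DR = 34.50 cfs.
V = ΣQ_DR · Δt = 34.50 × 3600 s = 1.242 × 10^5 ft³.
Over A = 0.0816 mi², depth = V / A = 0.655 in.

d ≈ 0.655 in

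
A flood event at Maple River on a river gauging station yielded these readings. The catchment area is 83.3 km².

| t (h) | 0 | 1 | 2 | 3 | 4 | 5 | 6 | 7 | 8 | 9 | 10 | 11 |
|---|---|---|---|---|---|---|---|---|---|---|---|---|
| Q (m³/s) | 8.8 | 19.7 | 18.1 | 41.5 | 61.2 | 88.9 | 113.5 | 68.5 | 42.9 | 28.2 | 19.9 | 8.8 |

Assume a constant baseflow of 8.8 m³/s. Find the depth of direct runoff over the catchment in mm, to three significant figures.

Direct runoff: 0.0, 10.9, 9.3, 32.7, 52.4, 80.1, 104.7, 59.7, 34.1, 19.4, 11.1, 0.0 m³/s; ΣQ_DR = 414.4 m³/s.
V = ΣQ_DR · Δt = 414.4 × 3600 s = 1.492 × 10^6 m³.
Over A = 83.3 km², depth = V / A = 17.9 mm.

d ≈ 17.9 mm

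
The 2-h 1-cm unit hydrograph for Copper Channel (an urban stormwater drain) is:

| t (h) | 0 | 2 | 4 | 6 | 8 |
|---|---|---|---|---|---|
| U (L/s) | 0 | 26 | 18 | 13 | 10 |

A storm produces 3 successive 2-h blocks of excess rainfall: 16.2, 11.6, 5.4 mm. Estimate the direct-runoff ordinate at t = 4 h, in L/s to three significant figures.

By discrete convolution, Q_j = Σ (P_i / 10 mm) · U_{j−i}.
At t = 4 h (j=2): Q = (16.2/10)·18 + (11.6/10)·26 + (5.4/10)·0 = 59.3 L/s.

Q ≈ 59.3 L/s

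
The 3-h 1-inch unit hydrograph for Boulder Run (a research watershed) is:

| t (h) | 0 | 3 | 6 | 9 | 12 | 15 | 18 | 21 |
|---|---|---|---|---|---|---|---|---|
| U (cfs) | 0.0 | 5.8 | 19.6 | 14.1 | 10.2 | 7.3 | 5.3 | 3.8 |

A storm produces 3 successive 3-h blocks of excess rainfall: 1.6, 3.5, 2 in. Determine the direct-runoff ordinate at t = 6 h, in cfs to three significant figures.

Q ≈ 51.7 cfs

By discrete convolution, Q_j = Σ (P_i / 1 in) · U_{j−i}.
At t = 6 h (j=2): Q = (1.6/1)·19.6 + (3.5/1)·5.8 + (2/1)·0.0 = 51.7 cfs.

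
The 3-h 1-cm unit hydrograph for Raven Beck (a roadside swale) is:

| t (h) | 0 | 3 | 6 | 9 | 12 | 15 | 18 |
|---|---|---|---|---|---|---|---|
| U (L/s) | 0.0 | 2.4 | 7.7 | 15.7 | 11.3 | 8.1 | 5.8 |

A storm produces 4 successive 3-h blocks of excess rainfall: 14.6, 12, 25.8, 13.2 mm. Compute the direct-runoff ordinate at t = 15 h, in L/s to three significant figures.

Q ≈ 76.1 L/s

By discrete convolution, Q_j = Σ (P_i / 10 mm) · U_{j−i}.
At t = 15 h (j=5): Q = (14.6/10)·8.1 + (12/10)·11.3 + (25.8/10)·15.7 + (13.2/10)·7.7 = 76.1 L/s.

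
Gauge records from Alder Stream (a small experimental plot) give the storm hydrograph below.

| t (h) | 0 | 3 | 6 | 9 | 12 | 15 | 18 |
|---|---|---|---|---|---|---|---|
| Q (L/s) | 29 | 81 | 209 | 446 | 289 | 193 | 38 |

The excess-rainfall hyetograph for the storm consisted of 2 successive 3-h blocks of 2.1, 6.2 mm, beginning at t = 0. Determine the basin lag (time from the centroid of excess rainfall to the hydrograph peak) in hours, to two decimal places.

t_L ≈ 5.26 h

Centroid of excess rainfall: t_c = Σ P_i·t̄_i / ΣP_i = 3.7410 h (block centres at 1.5, 4.5 h).
Hydrograph peak occurs at t = 9 h, so basin lag t_L = 9 − 3.7410 = 5.26 h.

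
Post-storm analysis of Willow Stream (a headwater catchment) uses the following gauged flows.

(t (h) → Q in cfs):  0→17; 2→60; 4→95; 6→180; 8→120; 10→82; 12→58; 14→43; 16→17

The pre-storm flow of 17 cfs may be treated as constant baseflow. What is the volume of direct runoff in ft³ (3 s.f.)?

Direct-runoff ordinates (Q − Q_b): 0.0, 43.0, 78.0, 163.0, 103.0, 65.0, 41.0, 26.0, 0.0 cfs.
ΣQ_DR = 519.0 cfs.
With Δt = 2 h = 7200 s, V = ΣQ_DR · Δt = 519.0 × 7200 = 3.74 × 10^6 ft³.

V ≈ 3.74 × 10^6 ft³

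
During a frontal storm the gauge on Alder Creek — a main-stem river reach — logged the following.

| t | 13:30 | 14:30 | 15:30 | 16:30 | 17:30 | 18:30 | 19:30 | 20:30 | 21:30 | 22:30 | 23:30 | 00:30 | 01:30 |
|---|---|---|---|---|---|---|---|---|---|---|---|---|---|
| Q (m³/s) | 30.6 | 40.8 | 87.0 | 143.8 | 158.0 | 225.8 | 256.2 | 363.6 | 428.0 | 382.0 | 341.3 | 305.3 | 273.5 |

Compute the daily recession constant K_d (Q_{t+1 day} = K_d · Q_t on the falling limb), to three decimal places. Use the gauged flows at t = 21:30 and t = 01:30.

Between t = 21:30 and t = 01:30 the flow falls from 428.0 to 273.5 m³/s over 4×1 h = 4 h.
Per-interval ratio K = (273.5/428.0)^(1/4) = 0.8941; K_d = K^(24/1) = 0.068.

K_d ≈ 0.068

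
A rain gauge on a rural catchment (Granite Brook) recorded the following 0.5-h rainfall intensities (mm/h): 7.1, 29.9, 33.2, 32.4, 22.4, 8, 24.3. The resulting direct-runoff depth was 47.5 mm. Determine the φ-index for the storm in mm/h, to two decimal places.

Only the 5 blocks with intensity above φ contribute runoff: 29.9, 33.2, 32.4, 22.4, 24.3 mm/h.
Σ(I−φ)·Δt = d  ⇒  (29.9+33.2+32.4+22.4+24.3 − 5φ)·0.5 = 47.5
φ = (142.2 − 47.5/0.5) / 5 = 9.44 mm/h.

φ ≈ 9.44 mm/h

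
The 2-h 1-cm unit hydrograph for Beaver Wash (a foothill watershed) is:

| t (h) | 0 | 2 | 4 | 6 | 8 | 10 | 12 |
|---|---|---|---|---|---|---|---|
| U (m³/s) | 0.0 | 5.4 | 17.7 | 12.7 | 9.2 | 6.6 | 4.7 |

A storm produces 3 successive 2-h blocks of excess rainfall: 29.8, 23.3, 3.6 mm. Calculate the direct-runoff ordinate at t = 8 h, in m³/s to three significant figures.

Q ≈ 63.4 m³/s

By discrete convolution, Q_j = Σ (P_i / 10 mm) · U_{j−i}.
At t = 8 h (j=4): Q = (29.8/10)·9.2 + (23.3/10)·12.7 + (3.6/10)·17.7 = 63.4 m³/s.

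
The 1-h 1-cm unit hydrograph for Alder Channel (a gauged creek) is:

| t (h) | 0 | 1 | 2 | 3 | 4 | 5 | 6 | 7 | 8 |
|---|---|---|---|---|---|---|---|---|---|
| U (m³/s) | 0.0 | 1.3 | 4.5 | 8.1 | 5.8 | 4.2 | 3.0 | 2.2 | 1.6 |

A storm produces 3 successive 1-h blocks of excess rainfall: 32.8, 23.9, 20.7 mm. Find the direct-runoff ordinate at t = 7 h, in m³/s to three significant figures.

By discrete convolution, Q_j = Σ (P_i / 10 mm) · U_{j−i}.
At t = 7 h (j=7): Q = (32.8/10)·2.2 + (23.9/10)·3.0 + (20.7/10)·4.2 = 23.1 m³/s.

Q ≈ 23.1 m³/s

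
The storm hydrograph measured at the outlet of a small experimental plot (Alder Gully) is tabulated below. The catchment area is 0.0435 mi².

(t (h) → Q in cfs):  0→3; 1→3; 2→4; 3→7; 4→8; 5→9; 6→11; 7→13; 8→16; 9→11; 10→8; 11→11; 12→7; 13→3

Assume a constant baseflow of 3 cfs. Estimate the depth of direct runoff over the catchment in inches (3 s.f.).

d ≈ 2.56 in

Direct runoff: 0.0, 0.0, 1.0, 4.0, 5.0, 6.0, 8.0, 10.0, 13.0, 8.0, 5.0, 8.0, 4.0, 0.0 cfs; ΣQ_DR = 72.00 cfs.
V = ΣQ_DR · Δt = 72.00 × 3600 s = 2.592 × 10^5 ft³.
Over A = 0.0435 mi², depth = V / A = 2.56 in.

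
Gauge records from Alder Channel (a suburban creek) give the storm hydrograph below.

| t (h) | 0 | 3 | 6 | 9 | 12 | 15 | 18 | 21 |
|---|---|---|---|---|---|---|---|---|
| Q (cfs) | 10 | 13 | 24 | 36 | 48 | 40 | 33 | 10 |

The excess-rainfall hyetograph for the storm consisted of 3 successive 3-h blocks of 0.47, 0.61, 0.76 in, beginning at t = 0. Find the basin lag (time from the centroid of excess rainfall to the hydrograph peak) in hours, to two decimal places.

t_L ≈ 7.03 h

Centroid of excess rainfall: t_c = Σ P_i·t̄_i / ΣP_i = 4.9728 h (block centres at 1.5, 4.5, 7.5 h).
Hydrograph peak occurs at t = 12 h, so basin lag t_L = 12 − 4.9728 = 7.03 h.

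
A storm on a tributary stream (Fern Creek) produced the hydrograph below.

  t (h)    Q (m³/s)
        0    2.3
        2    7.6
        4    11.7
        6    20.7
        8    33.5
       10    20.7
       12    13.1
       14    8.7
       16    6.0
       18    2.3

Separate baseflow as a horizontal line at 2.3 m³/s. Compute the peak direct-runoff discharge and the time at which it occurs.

Q_p = 31.2 m³/s at t = 8 h

Subtracting baseflow gives direct-runoff ordinates: 0.0, 5.3, 9.4, 18.4, 31.2, 18.4, 10.8, 6.4, 3.7, 0.0 m³/s.
The maximum is 31.2 m³/s, occurring at the reading for t = 8 h.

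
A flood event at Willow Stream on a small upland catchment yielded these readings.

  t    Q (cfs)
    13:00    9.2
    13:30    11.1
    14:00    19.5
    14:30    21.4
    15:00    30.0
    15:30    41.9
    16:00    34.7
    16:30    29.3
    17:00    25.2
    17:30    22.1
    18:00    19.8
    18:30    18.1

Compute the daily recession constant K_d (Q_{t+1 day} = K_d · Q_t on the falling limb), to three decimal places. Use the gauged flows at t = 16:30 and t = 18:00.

K_d ≈ 0.002

Between t = 16:30 and t = 18:00 the flow falls from 29.3 to 19.8 cfs over 3×0.5 h = 1.5 h.
Per-interval ratio K = (19.8/29.3)^(1/3) = 0.8775; K_d = K^(24/0.5) = 0.002.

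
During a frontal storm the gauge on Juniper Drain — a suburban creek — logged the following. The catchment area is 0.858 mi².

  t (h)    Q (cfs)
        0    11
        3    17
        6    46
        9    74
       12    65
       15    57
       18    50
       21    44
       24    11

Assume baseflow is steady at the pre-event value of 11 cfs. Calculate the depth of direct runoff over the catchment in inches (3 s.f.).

d ≈ 1.50 in

Direct runoff: 0.0, 6.0, 35.0, 63.0, 54.0, 46.0, 39.0, 33.0, 0.0 cfs; ΣQ_DR = 276.0 cfs.
V = ΣQ_DR · Δt = 276.0 × 10800 s = 2.981 × 10^6 ft³.
Over A = 0.858 mi², depth = V / A = 1.50 in.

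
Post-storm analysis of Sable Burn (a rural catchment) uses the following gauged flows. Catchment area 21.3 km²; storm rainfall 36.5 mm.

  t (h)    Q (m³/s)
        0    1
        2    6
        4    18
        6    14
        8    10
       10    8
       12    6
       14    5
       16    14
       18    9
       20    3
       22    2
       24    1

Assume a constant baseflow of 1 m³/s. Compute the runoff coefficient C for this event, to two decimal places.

ΣQ_DR = 84.00 m³/s; V = ΣQ_DR·Δt = 6.048 × 10^5 m³.
Runoff depth d = V / A = 28.39 mm.
C = d / P = 28.39 / 36.5 = 0.78.

C ≈ 0.78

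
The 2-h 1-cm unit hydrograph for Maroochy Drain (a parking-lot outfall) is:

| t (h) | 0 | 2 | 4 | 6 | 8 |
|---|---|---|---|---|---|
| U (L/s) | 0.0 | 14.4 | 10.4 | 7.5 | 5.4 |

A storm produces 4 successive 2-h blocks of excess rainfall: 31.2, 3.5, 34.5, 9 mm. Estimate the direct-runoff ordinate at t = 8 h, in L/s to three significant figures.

Q ≈ 68.3 L/s

By discrete convolution, Q_j = Σ (P_i / 10 mm) · U_{j−i}.
At t = 8 h (j=4): Q = (31.2/10)·5.4 + (3.5/10)·7.5 + (34.5/10)·10.4 + (9/10)·14.4 = 68.3 L/s.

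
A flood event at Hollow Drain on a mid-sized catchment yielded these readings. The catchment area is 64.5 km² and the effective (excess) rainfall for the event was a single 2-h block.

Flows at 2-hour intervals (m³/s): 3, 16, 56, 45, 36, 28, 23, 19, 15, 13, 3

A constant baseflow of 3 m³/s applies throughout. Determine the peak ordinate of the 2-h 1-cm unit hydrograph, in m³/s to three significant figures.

U_p ≈ 21.2 m³/s

Direct runoff: 0.0, 13.0, 53.0, 42.0, 33.0, 25.0, 20.0, 16.0, 12.0, 10.0, 0.0 m³/s; ΣQ_DR = 224.0 m³/s, peak = 53.0 m³/s.
Runoff depth d = ΣQ_DR·Δt / A = 224.0 × 7200 / (64.5 km²) = 25.00 mm.
The 1-cm UH is the DRH scaled by (10 mm)/d, so U_p = 53.0 × 10/25.00 = 21.2 m³/s.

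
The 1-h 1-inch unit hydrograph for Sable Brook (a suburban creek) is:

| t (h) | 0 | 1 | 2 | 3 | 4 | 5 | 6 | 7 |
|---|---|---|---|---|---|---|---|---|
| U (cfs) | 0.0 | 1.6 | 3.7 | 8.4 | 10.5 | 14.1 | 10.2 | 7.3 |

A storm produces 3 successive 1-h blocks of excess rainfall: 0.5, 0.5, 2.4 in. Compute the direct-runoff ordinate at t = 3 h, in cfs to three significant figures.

Q ≈ 9.89 cfs

By discrete convolution, Q_j = Σ (P_i / 1 in) · U_{j−i}.
At t = 3 h (j=3): Q = (0.5/1)·8.4 + (0.5/1)·3.7 + (2.4/1)·1.6 = 9.89 cfs.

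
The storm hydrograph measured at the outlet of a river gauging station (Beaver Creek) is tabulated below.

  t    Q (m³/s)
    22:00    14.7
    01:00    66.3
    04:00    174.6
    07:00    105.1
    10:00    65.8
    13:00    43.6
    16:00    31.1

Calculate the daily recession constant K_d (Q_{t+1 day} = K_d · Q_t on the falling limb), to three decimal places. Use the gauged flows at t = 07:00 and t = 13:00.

Between t = 07:00 and t = 13:00 the flow falls from 105.1 to 43.6 m³/s over 2×3 h = 6 h.
Per-interval ratio K = (43.6/105.1)^(1/2) = 0.6441; K_d = K^(24/3) = 0.030.

K_d ≈ 0.030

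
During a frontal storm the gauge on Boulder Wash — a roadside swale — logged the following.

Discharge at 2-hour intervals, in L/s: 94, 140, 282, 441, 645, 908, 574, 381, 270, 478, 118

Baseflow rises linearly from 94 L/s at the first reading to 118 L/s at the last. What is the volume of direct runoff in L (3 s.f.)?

V ≈ 2.28 × 10^7 L

Direct-runoff ordinates (Q − Q_b): 0.00, 43.60, 183.20, 339.80, 541.40, 802.00, 465.60, 270.20, 156.80, 362.40, 0.00 L/s.
ΣQ_DR = 3165 L/s.
With Δt = 2 h = 7200 s, V = ΣQ_DR · Δt = 3165 × 7200 = 2.28 × 10^7 L.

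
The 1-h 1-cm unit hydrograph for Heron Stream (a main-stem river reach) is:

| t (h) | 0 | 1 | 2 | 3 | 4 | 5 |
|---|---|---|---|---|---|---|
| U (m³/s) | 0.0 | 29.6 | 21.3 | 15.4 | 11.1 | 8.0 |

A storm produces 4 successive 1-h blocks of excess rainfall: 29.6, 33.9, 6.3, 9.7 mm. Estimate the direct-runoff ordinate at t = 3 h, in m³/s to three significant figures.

By discrete convolution, Q_j = Σ (P_i / 10 mm) · U_{j−i}.
At t = 3 h (j=3): Q = (29.6/10)·15.4 + (33.9/10)·21.3 + (6.3/10)·29.6 + (9.7/10)·0.0 = 136 m³/s.

Q ≈ 136 m³/s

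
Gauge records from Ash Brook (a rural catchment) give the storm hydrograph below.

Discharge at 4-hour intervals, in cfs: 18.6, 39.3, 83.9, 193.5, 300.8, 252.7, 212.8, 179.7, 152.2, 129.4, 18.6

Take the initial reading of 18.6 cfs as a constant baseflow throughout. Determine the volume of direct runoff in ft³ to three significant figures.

V ≈ 1.98 × 10^7 ft³

Direct-runoff ordinates (Q − Q_b): 0.0, 20.7, 65.3, 174.9, 282.2, 234.1, 194.2, 161.1, 133.6, 110.8, 0.0 cfs.
ΣQ_DR = 1377 cfs.
With Δt = 4 h = 14400 s, V = ΣQ_DR · Δt = 1377 × 14400 = 1.98 × 10^7 ft³.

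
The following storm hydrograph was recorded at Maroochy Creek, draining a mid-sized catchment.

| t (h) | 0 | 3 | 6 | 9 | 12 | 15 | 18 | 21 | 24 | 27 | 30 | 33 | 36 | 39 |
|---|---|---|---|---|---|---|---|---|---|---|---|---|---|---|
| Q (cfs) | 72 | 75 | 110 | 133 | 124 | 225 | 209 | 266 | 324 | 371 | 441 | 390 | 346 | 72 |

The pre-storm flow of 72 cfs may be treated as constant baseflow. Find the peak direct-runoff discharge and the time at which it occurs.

Q_p = 369.0 cfs at t = 30 h

Subtracting baseflow gives direct-runoff ordinates: 0.0, 3.0, 38.0, 61.0, 52.0, 153.0, 137.0, 194.0, 252.0, 299.0, 369.0, 318.0, 274.0, 0.0 cfs.
The maximum is 369.0 cfs, occurring at the reading for t = 30 h.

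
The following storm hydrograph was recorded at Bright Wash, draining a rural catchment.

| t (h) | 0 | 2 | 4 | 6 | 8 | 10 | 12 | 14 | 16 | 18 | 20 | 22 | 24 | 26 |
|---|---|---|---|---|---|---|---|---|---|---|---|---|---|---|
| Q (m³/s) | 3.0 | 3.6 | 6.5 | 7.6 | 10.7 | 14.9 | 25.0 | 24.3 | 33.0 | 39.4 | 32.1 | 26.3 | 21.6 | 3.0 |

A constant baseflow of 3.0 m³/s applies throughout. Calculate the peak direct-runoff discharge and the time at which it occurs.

Subtracting baseflow gives direct-runoff ordinates: 0.0, 0.6, 3.5, 4.6, 7.7, 11.9, 22.0, 21.3, 30.0, 36.4, 29.1, 23.3, 18.6, 0.0 m³/s.
The maximum is 36.4 m³/s, occurring at the reading for t = 18 h.

Q_p = 36.4 m³/s at t = 18 h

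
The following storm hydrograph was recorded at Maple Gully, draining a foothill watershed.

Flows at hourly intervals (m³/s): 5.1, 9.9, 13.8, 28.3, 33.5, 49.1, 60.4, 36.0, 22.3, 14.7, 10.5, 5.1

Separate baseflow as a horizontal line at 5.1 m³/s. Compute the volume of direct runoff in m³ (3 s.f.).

V ≈ 8.19 × 10^5 m³

Direct-runoff ordinates (Q − Q_b): 0.0, 4.8, 8.7, 23.2, 28.4, 44.0, 55.3, 30.9, 17.2, 9.6, 5.4, 0.0 m³/s.
ΣQ_DR = 227.5 m³/s.
With Δt = 1 h = 3600 s, V = ΣQ_DR · Δt = 227.5 × 3600 = 8.19 × 10^5 m³.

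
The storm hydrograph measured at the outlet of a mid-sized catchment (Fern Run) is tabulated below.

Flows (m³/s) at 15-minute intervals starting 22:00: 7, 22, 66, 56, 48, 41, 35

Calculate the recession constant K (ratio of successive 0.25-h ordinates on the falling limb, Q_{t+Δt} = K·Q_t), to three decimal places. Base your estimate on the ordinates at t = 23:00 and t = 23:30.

K ≈ 0.854

Using the recession-limb readings at t = 23:00 and t = 23:30: Q falls from 48 to 35 m³/s over 2 intervals.
K = (Q₂/Q₁)^(1/2) = (35/48)^(1/2) = 0.854.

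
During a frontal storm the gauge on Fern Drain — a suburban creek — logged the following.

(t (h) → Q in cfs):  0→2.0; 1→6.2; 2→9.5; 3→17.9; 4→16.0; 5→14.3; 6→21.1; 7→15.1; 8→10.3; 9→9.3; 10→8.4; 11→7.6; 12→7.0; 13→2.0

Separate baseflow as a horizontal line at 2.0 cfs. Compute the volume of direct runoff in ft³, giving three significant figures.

V ≈ 4.27 × 10^5 ft³

Direct-runoff ordinates (Q − Q_b): 0.0, 4.2, 7.5, 15.9, 14.0, 12.3, 19.1, 13.1, 8.3, 7.3, 6.4, 5.6, 5.0, 0.0 cfs.
ΣQ_DR = 118.7 cfs.
With Δt = 1 h = 3600 s, V = ΣQ_DR · Δt = 118.7 × 3600 = 4.27 × 10^5 ft³.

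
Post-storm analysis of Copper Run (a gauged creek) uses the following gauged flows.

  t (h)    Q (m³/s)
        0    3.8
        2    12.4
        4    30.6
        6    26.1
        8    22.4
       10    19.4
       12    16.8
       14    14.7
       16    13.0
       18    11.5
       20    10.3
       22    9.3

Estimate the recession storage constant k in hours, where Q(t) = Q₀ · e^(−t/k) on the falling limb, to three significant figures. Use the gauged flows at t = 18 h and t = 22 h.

k ≈ 18.8 h

On the falling limb, Q drops from 11.5 to 9.3 m³/s between t = 18 h and t = 22 h (Δt = 4 h).
k = −Δt / ln(Q₂/Q₁) = −4 / ln(9.3/11.5) = 18.8 h.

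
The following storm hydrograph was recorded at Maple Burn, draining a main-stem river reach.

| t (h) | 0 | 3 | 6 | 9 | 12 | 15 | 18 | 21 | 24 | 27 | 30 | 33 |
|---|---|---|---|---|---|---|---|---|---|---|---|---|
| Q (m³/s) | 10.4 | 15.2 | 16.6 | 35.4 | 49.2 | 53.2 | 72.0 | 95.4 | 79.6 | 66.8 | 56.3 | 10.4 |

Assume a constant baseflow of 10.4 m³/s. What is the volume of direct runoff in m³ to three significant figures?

Direct-runoff ordinates (Q − Q_b): 0.0, 4.8, 6.2, 25.0, 38.8, 42.8, 61.6, 85.0, 69.2, 56.4, 45.9, 0.0 m³/s.
ΣQ_DR = 435.7 m³/s.
With Δt = 3 h = 10800 s, V = ΣQ_DR · Δt = 435.7 × 10800 = 4.71 × 10^6 m³.

V ≈ 4.71 × 10^6 m³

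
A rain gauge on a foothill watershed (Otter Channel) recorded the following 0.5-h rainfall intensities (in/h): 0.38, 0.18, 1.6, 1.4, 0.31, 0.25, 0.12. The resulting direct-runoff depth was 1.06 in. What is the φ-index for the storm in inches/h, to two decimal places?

Only the 2 blocks with intensity above φ contribute runoff: 1.6, 1.4 in/h.
Σ(I−φ)·Δt = d  ⇒  (1.6+1.4 − 2φ)·0.5 = 1.06
φ = (3.000 − 1.06/0.5) / 2 = 0.44 in/h.

φ ≈ 0.44 in/h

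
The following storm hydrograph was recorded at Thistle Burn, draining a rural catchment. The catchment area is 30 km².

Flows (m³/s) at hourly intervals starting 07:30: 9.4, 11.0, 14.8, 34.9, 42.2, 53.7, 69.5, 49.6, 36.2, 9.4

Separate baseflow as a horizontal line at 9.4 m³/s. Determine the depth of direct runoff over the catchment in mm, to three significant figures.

d ≈ 28.4 mm

Direct runoff: 0.0, 1.6, 5.4, 25.5, 32.8, 44.3, 60.1, 40.2, 26.8, 0.0 m³/s; ΣQ_DR = 236.7 m³/s.
V = ΣQ_DR · Δt = 236.7 × 3600 s = 8.521 × 10^5 m³.
Over A = 30 km², depth = V / A = 28.4 mm.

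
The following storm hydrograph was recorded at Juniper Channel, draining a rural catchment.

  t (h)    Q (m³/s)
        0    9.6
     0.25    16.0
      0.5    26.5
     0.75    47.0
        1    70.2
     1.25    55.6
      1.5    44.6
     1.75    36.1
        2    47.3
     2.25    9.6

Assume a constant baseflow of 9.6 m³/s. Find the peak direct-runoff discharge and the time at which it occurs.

Subtracting baseflow gives direct-runoff ordinates: 0.0, 6.4, 16.9, 37.4, 60.6, 46.0, 35.0, 26.5, 37.7, 0.0 m³/s.
The maximum is 60.6 m³/s, occurring at the reading for t = 1 h.

Q_p = 60.6 m³/s at t = 1 h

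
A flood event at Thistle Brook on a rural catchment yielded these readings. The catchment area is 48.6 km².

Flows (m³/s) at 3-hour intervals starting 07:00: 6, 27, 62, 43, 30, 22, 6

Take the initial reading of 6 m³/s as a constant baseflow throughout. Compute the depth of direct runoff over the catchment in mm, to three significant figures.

d ≈ 34.2 mm

Direct runoff: 0.0, 21.0, 56.0, 37.0, 24.0, 16.0, 0.0 m³/s; ΣQ_DR = 154.0 m³/s.
V = ΣQ_DR · Δt = 154.0 × 10800 s = 1.663 × 10^6 m³.
Over A = 48.6 km², depth = V / A = 34.2 mm.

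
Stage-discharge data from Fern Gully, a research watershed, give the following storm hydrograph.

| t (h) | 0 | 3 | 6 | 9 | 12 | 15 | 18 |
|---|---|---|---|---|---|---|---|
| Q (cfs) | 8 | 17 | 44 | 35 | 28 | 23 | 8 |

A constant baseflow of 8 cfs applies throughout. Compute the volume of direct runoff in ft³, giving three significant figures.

V ≈ 1.16 × 10^6 ft³

Direct-runoff ordinates (Q − Q_b): 0.0, 9.0, 36.0, 27.0, 20.0, 15.0, 0.0 cfs.
ΣQ_DR = 107.0 cfs.
With Δt = 3 h = 10800 s, V = ΣQ_DR · Δt = 107.0 × 10800 = 1.16 × 10^6 ft³.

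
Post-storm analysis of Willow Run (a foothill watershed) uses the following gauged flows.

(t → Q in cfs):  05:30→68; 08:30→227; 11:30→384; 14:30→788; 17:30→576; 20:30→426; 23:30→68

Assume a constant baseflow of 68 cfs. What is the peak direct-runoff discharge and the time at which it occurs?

Subtracting baseflow gives direct-runoff ordinates: 0.0, 159.0, 316.0, 720.0, 508.0, 358.0, 0.0 cfs.
The maximum is 720.0 cfs, occurring at the reading for t = 14:30.

Q_p = 720.0 cfs at t = 14:30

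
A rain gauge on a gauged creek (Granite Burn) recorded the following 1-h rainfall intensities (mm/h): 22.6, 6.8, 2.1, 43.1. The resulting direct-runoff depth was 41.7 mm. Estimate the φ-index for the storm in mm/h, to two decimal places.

φ ≈ 12.00 mm/h

Only the 2 blocks with intensity above φ contribute runoff: 22.6, 43.1 mm/h.
Σ(I−φ)·Δt = d  ⇒  (22.6+43.1 − 2φ)·1 = 41.7
φ = (65.70 − 41.7/1) / 2 = 12.00 mm/h.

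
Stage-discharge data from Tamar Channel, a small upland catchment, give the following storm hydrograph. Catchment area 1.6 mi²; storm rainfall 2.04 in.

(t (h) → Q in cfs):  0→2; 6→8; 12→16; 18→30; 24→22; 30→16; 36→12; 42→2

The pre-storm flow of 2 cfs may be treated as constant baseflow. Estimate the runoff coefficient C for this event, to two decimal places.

C ≈ 0.26

ΣQ_DR = 92.00 cfs; V = ΣQ_DR·Δt = 1.987 × 10^6 ft³.
Runoff depth d = V / A = 0.5346 in.
C = d / P = 0.5346 / 2.04 = 0.26.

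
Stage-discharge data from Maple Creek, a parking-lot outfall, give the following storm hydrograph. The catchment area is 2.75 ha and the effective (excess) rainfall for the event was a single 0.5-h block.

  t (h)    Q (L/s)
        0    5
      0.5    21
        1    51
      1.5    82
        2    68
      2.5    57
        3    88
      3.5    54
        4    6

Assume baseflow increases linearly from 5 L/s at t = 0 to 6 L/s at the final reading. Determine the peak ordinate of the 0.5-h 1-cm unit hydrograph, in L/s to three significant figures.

U_p ≈ 32.9 L/s

Direct runoff: 0.00, 15.88, 45.75, 76.62, 62.50, 51.38, 82.25, 48.12, 0.00 L/s; ΣQ_DR = 382.5 L/s, peak = 82.25 L/s.
Runoff depth d = ΣQ_DR·Δt / A = 382.5 × 1800 / (2.75 ha) = 25.04 mm.
The 1-cm UH is the DRH scaled by (10 mm)/d, so U_p = 82.25 × 10/25.04 = 32.9 L/s.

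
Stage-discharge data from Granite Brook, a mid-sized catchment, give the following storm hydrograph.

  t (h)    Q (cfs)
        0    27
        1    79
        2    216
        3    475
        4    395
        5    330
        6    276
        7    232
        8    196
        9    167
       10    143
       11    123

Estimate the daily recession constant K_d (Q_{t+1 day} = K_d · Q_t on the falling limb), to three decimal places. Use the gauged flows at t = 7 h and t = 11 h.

Between t = 7 h and t = 11 h the flow falls from 232 to 123 cfs over 4×1 h = 4 h.
Per-interval ratio K = (123/232)^(1/4) = 0.8533; K_d = K^(24/1) = 0.022.

K_d ≈ 0.022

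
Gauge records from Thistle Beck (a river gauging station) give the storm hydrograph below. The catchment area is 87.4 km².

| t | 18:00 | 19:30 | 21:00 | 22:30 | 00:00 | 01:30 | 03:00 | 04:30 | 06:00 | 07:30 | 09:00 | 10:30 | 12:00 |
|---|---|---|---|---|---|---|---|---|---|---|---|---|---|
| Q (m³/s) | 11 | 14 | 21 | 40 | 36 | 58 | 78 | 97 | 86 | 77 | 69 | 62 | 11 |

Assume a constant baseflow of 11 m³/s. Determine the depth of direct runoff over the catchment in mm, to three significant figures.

Direct runoff: 0.0, 3.0, 10.0, 29.0, 25.0, 47.0, 67.0, 86.0, 75.0, 66.0, 58.0, 51.0, 0.0 m³/s; ΣQ_DR = 517.0 m³/s.
V = ΣQ_DR · Δt = 517.0 × 5400 s = 2.792 × 10^6 m³.
Over A = 87.4 km², depth = V / A = 31.9 mm.

d ≈ 31.9 mm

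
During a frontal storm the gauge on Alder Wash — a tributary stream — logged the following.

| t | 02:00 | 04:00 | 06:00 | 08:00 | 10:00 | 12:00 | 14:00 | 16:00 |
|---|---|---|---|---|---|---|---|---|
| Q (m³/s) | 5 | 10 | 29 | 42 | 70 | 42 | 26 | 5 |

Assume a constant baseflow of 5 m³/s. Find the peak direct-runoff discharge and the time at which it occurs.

Q_p = 65.0 m³/s at t = 10:00

Subtracting baseflow gives direct-runoff ordinates: 0.0, 5.0, 24.0, 37.0, 65.0, 37.0, 21.0, 0.0 m³/s.
The maximum is 65.0 m³/s, occurring at the reading for t = 10:00.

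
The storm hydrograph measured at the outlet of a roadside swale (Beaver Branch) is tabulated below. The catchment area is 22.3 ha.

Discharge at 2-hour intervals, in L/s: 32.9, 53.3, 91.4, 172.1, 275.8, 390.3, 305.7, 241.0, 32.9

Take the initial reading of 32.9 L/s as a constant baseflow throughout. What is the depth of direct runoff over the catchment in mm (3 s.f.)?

Direct runoff: 0.0, 20.4, 58.5, 139.2, 242.9, 357.4, 272.8, 208.1, 0.0 L/s; ΣQ_DR = 1299 L/s.
V = ΣQ_DR · Δt = 1299 × 7200 s = 9.355 × 10^6 L.
Over A = 22.3 ha, depth = V / A = 42.0 mm.

d ≈ 42.0 mm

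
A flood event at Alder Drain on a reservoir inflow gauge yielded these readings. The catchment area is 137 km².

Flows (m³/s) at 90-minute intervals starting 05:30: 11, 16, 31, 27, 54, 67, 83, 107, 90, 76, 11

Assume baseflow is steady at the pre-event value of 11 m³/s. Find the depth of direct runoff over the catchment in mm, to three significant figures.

Direct runoff: 0.0, 5.0, 20.0, 16.0, 43.0, 56.0, 72.0, 96.0, 79.0, 65.0, 0.0 m³/s; ΣQ_DR = 452.0 m³/s.
V = ΣQ_DR · Δt = 452.0 × 5400 s = 2.441 × 10^6 m³.
Over A = 137 km², depth = V / A = 17.8 mm.

d ≈ 17.8 mm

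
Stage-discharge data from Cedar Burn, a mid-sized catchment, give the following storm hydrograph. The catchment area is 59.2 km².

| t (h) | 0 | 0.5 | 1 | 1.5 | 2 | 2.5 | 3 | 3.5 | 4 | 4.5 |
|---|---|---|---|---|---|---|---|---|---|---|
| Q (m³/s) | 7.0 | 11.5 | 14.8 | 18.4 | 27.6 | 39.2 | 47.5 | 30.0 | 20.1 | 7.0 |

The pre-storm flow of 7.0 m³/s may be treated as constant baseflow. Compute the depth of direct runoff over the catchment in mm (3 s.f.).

d ≈ 4.66 mm

Direct runoff: 0.0, 4.5, 7.8, 11.4, 20.6, 32.2, 40.5, 23.0, 13.1, 0.0 m³/s; ΣQ_DR = 153.1 m³/s.
V = ΣQ_DR · Δt = 153.1 × 1800 s = 2.756 × 10^5 m³.
Over A = 59.2 km², depth = V / A = 4.66 mm.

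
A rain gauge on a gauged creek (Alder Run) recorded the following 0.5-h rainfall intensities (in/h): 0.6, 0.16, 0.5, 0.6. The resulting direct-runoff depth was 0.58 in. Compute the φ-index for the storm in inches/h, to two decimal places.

φ ≈ 0.18 in/h

Only the 3 blocks with intensity above φ contribute runoff: 0.6, 0.5, 0.6 in/h.
Σ(I−φ)·Δt = d  ⇒  (0.6+0.5+0.6 − 3φ)·0.5 = 0.58
φ = (1.700 − 0.58/0.5) / 3 = 0.18 in/h.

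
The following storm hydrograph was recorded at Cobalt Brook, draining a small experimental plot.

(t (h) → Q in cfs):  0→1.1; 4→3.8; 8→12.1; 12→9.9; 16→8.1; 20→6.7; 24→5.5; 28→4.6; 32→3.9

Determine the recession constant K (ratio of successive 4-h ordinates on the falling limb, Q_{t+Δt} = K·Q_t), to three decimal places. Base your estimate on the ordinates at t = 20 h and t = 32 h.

Using the recession-limb readings at t = 20 h and t = 32 h: Q falls from 6.7 to 3.9 cfs over 3 intervals.
K = (Q₂/Q₁)^(1/3) = (3.9/6.7)^(1/3) = 0.835.

K ≈ 0.835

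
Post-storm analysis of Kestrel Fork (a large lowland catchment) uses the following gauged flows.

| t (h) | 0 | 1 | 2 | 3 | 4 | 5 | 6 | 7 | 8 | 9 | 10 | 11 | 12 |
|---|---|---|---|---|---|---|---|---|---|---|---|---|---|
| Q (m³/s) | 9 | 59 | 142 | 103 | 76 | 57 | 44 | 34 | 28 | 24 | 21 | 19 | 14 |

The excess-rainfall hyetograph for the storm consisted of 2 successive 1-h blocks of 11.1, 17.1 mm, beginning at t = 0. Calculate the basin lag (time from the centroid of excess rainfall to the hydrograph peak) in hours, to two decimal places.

Centroid of excess rainfall: t_c = Σ P_i·t̄_i / ΣP_i = 1.1064 h (block centres at 0.5, 1.5 h).
Hydrograph peak occurs at t = 2 h, so basin lag t_L = 2 − 1.1064 = 0.89 h.

t_L ≈ 0.89 h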